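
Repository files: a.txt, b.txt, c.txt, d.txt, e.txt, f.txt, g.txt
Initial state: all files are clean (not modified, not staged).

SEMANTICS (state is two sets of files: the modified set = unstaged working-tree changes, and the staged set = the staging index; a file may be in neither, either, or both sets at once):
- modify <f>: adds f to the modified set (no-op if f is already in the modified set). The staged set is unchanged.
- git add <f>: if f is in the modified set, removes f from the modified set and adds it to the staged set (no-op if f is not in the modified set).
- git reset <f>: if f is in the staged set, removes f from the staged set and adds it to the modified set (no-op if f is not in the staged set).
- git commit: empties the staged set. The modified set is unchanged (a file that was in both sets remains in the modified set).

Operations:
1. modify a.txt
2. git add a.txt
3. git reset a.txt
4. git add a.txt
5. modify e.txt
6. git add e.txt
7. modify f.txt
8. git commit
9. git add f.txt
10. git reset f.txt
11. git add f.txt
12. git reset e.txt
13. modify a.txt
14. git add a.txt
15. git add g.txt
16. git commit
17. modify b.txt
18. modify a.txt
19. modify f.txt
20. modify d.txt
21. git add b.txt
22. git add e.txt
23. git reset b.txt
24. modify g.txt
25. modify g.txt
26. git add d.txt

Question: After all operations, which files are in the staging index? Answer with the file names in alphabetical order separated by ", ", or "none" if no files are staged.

Answer: d.txt

Derivation:
After op 1 (modify a.txt): modified={a.txt} staged={none}
After op 2 (git add a.txt): modified={none} staged={a.txt}
After op 3 (git reset a.txt): modified={a.txt} staged={none}
After op 4 (git add a.txt): modified={none} staged={a.txt}
After op 5 (modify e.txt): modified={e.txt} staged={a.txt}
After op 6 (git add e.txt): modified={none} staged={a.txt, e.txt}
After op 7 (modify f.txt): modified={f.txt} staged={a.txt, e.txt}
After op 8 (git commit): modified={f.txt} staged={none}
After op 9 (git add f.txt): modified={none} staged={f.txt}
After op 10 (git reset f.txt): modified={f.txt} staged={none}
After op 11 (git add f.txt): modified={none} staged={f.txt}
After op 12 (git reset e.txt): modified={none} staged={f.txt}
After op 13 (modify a.txt): modified={a.txt} staged={f.txt}
After op 14 (git add a.txt): modified={none} staged={a.txt, f.txt}
After op 15 (git add g.txt): modified={none} staged={a.txt, f.txt}
After op 16 (git commit): modified={none} staged={none}
After op 17 (modify b.txt): modified={b.txt} staged={none}
After op 18 (modify a.txt): modified={a.txt, b.txt} staged={none}
After op 19 (modify f.txt): modified={a.txt, b.txt, f.txt} staged={none}
After op 20 (modify d.txt): modified={a.txt, b.txt, d.txt, f.txt} staged={none}
After op 21 (git add b.txt): modified={a.txt, d.txt, f.txt} staged={b.txt}
After op 22 (git add e.txt): modified={a.txt, d.txt, f.txt} staged={b.txt}
After op 23 (git reset b.txt): modified={a.txt, b.txt, d.txt, f.txt} staged={none}
After op 24 (modify g.txt): modified={a.txt, b.txt, d.txt, f.txt, g.txt} staged={none}
After op 25 (modify g.txt): modified={a.txt, b.txt, d.txt, f.txt, g.txt} staged={none}
After op 26 (git add d.txt): modified={a.txt, b.txt, f.txt, g.txt} staged={d.txt}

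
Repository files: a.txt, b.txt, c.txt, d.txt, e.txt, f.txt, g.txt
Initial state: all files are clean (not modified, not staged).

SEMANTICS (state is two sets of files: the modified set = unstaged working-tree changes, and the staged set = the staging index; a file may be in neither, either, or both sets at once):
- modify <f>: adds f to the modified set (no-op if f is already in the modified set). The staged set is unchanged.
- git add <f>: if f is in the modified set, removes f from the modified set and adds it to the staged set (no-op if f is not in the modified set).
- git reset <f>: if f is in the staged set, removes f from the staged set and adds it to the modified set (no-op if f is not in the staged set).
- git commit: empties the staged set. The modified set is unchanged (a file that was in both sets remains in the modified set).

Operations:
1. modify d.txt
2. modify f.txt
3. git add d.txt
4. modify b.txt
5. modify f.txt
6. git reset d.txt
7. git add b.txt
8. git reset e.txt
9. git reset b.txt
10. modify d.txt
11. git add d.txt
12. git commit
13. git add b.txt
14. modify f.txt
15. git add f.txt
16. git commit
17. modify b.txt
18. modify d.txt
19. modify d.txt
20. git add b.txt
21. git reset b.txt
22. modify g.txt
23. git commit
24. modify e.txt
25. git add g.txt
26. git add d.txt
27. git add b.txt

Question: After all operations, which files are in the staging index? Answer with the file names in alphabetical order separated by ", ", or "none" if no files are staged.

After op 1 (modify d.txt): modified={d.txt} staged={none}
After op 2 (modify f.txt): modified={d.txt, f.txt} staged={none}
After op 3 (git add d.txt): modified={f.txt} staged={d.txt}
After op 4 (modify b.txt): modified={b.txt, f.txt} staged={d.txt}
After op 5 (modify f.txt): modified={b.txt, f.txt} staged={d.txt}
After op 6 (git reset d.txt): modified={b.txt, d.txt, f.txt} staged={none}
After op 7 (git add b.txt): modified={d.txt, f.txt} staged={b.txt}
After op 8 (git reset e.txt): modified={d.txt, f.txt} staged={b.txt}
After op 9 (git reset b.txt): modified={b.txt, d.txt, f.txt} staged={none}
After op 10 (modify d.txt): modified={b.txt, d.txt, f.txt} staged={none}
After op 11 (git add d.txt): modified={b.txt, f.txt} staged={d.txt}
After op 12 (git commit): modified={b.txt, f.txt} staged={none}
After op 13 (git add b.txt): modified={f.txt} staged={b.txt}
After op 14 (modify f.txt): modified={f.txt} staged={b.txt}
After op 15 (git add f.txt): modified={none} staged={b.txt, f.txt}
After op 16 (git commit): modified={none} staged={none}
After op 17 (modify b.txt): modified={b.txt} staged={none}
After op 18 (modify d.txt): modified={b.txt, d.txt} staged={none}
After op 19 (modify d.txt): modified={b.txt, d.txt} staged={none}
After op 20 (git add b.txt): modified={d.txt} staged={b.txt}
After op 21 (git reset b.txt): modified={b.txt, d.txt} staged={none}
After op 22 (modify g.txt): modified={b.txt, d.txt, g.txt} staged={none}
After op 23 (git commit): modified={b.txt, d.txt, g.txt} staged={none}
After op 24 (modify e.txt): modified={b.txt, d.txt, e.txt, g.txt} staged={none}
After op 25 (git add g.txt): modified={b.txt, d.txt, e.txt} staged={g.txt}
After op 26 (git add d.txt): modified={b.txt, e.txt} staged={d.txt, g.txt}
After op 27 (git add b.txt): modified={e.txt} staged={b.txt, d.txt, g.txt}

Answer: b.txt, d.txt, g.txt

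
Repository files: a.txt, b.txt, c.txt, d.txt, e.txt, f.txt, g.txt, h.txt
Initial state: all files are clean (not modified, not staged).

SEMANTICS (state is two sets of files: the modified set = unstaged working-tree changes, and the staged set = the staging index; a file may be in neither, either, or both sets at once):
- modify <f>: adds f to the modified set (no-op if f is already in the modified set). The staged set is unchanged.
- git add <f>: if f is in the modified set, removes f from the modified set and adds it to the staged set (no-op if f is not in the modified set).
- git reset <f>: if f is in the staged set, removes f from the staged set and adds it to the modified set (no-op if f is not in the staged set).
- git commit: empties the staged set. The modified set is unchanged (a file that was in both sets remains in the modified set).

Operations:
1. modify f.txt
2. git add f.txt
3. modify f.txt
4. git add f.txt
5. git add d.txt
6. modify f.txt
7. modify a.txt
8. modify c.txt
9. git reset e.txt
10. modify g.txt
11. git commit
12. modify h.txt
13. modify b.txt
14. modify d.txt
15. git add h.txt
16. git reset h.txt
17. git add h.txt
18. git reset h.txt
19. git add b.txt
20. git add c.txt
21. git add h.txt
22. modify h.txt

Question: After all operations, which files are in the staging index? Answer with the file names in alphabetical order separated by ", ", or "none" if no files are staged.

Answer: b.txt, c.txt, h.txt

Derivation:
After op 1 (modify f.txt): modified={f.txt} staged={none}
After op 2 (git add f.txt): modified={none} staged={f.txt}
After op 3 (modify f.txt): modified={f.txt} staged={f.txt}
After op 4 (git add f.txt): modified={none} staged={f.txt}
After op 5 (git add d.txt): modified={none} staged={f.txt}
After op 6 (modify f.txt): modified={f.txt} staged={f.txt}
After op 7 (modify a.txt): modified={a.txt, f.txt} staged={f.txt}
After op 8 (modify c.txt): modified={a.txt, c.txt, f.txt} staged={f.txt}
After op 9 (git reset e.txt): modified={a.txt, c.txt, f.txt} staged={f.txt}
After op 10 (modify g.txt): modified={a.txt, c.txt, f.txt, g.txt} staged={f.txt}
After op 11 (git commit): modified={a.txt, c.txt, f.txt, g.txt} staged={none}
After op 12 (modify h.txt): modified={a.txt, c.txt, f.txt, g.txt, h.txt} staged={none}
After op 13 (modify b.txt): modified={a.txt, b.txt, c.txt, f.txt, g.txt, h.txt} staged={none}
After op 14 (modify d.txt): modified={a.txt, b.txt, c.txt, d.txt, f.txt, g.txt, h.txt} staged={none}
After op 15 (git add h.txt): modified={a.txt, b.txt, c.txt, d.txt, f.txt, g.txt} staged={h.txt}
After op 16 (git reset h.txt): modified={a.txt, b.txt, c.txt, d.txt, f.txt, g.txt, h.txt} staged={none}
After op 17 (git add h.txt): modified={a.txt, b.txt, c.txt, d.txt, f.txt, g.txt} staged={h.txt}
After op 18 (git reset h.txt): modified={a.txt, b.txt, c.txt, d.txt, f.txt, g.txt, h.txt} staged={none}
After op 19 (git add b.txt): modified={a.txt, c.txt, d.txt, f.txt, g.txt, h.txt} staged={b.txt}
After op 20 (git add c.txt): modified={a.txt, d.txt, f.txt, g.txt, h.txt} staged={b.txt, c.txt}
After op 21 (git add h.txt): modified={a.txt, d.txt, f.txt, g.txt} staged={b.txt, c.txt, h.txt}
After op 22 (modify h.txt): modified={a.txt, d.txt, f.txt, g.txt, h.txt} staged={b.txt, c.txt, h.txt}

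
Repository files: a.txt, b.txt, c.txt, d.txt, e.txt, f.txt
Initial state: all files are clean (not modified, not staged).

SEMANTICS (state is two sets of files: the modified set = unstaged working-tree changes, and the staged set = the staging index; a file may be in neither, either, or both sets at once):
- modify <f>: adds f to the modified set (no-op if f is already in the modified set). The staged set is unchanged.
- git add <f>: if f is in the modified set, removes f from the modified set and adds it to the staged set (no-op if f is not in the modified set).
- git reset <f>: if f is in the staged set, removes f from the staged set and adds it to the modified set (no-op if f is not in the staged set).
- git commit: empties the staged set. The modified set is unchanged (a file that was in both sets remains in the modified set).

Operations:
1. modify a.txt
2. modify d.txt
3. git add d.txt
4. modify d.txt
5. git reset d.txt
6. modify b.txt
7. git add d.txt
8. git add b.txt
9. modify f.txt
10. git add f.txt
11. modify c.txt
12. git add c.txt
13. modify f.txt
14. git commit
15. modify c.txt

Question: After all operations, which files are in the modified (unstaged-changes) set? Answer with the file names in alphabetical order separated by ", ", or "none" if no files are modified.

Answer: a.txt, c.txt, f.txt

Derivation:
After op 1 (modify a.txt): modified={a.txt} staged={none}
After op 2 (modify d.txt): modified={a.txt, d.txt} staged={none}
After op 3 (git add d.txt): modified={a.txt} staged={d.txt}
After op 4 (modify d.txt): modified={a.txt, d.txt} staged={d.txt}
After op 5 (git reset d.txt): modified={a.txt, d.txt} staged={none}
After op 6 (modify b.txt): modified={a.txt, b.txt, d.txt} staged={none}
After op 7 (git add d.txt): modified={a.txt, b.txt} staged={d.txt}
After op 8 (git add b.txt): modified={a.txt} staged={b.txt, d.txt}
After op 9 (modify f.txt): modified={a.txt, f.txt} staged={b.txt, d.txt}
After op 10 (git add f.txt): modified={a.txt} staged={b.txt, d.txt, f.txt}
After op 11 (modify c.txt): modified={a.txt, c.txt} staged={b.txt, d.txt, f.txt}
After op 12 (git add c.txt): modified={a.txt} staged={b.txt, c.txt, d.txt, f.txt}
After op 13 (modify f.txt): modified={a.txt, f.txt} staged={b.txt, c.txt, d.txt, f.txt}
After op 14 (git commit): modified={a.txt, f.txt} staged={none}
After op 15 (modify c.txt): modified={a.txt, c.txt, f.txt} staged={none}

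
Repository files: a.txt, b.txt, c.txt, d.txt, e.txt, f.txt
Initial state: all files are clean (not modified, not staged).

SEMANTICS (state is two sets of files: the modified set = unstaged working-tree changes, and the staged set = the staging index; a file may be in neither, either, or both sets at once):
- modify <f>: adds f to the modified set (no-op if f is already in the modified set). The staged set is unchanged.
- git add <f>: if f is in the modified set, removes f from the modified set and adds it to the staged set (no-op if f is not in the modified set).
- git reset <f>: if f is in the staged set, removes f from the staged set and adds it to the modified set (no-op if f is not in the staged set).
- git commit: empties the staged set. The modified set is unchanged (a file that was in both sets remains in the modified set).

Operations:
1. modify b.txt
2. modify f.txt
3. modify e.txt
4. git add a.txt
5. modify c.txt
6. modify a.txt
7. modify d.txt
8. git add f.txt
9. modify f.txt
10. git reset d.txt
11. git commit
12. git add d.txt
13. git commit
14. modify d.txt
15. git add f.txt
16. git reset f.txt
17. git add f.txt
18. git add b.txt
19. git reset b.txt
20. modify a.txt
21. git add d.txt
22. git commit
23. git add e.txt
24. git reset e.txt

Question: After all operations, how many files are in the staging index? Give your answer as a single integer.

After op 1 (modify b.txt): modified={b.txt} staged={none}
After op 2 (modify f.txt): modified={b.txt, f.txt} staged={none}
After op 3 (modify e.txt): modified={b.txt, e.txt, f.txt} staged={none}
After op 4 (git add a.txt): modified={b.txt, e.txt, f.txt} staged={none}
After op 5 (modify c.txt): modified={b.txt, c.txt, e.txt, f.txt} staged={none}
After op 6 (modify a.txt): modified={a.txt, b.txt, c.txt, e.txt, f.txt} staged={none}
After op 7 (modify d.txt): modified={a.txt, b.txt, c.txt, d.txt, e.txt, f.txt} staged={none}
After op 8 (git add f.txt): modified={a.txt, b.txt, c.txt, d.txt, e.txt} staged={f.txt}
After op 9 (modify f.txt): modified={a.txt, b.txt, c.txt, d.txt, e.txt, f.txt} staged={f.txt}
After op 10 (git reset d.txt): modified={a.txt, b.txt, c.txt, d.txt, e.txt, f.txt} staged={f.txt}
After op 11 (git commit): modified={a.txt, b.txt, c.txt, d.txt, e.txt, f.txt} staged={none}
After op 12 (git add d.txt): modified={a.txt, b.txt, c.txt, e.txt, f.txt} staged={d.txt}
After op 13 (git commit): modified={a.txt, b.txt, c.txt, e.txt, f.txt} staged={none}
After op 14 (modify d.txt): modified={a.txt, b.txt, c.txt, d.txt, e.txt, f.txt} staged={none}
After op 15 (git add f.txt): modified={a.txt, b.txt, c.txt, d.txt, e.txt} staged={f.txt}
After op 16 (git reset f.txt): modified={a.txt, b.txt, c.txt, d.txt, e.txt, f.txt} staged={none}
After op 17 (git add f.txt): modified={a.txt, b.txt, c.txt, d.txt, e.txt} staged={f.txt}
After op 18 (git add b.txt): modified={a.txt, c.txt, d.txt, e.txt} staged={b.txt, f.txt}
After op 19 (git reset b.txt): modified={a.txt, b.txt, c.txt, d.txt, e.txt} staged={f.txt}
After op 20 (modify a.txt): modified={a.txt, b.txt, c.txt, d.txt, e.txt} staged={f.txt}
After op 21 (git add d.txt): modified={a.txt, b.txt, c.txt, e.txt} staged={d.txt, f.txt}
After op 22 (git commit): modified={a.txt, b.txt, c.txt, e.txt} staged={none}
After op 23 (git add e.txt): modified={a.txt, b.txt, c.txt} staged={e.txt}
After op 24 (git reset e.txt): modified={a.txt, b.txt, c.txt, e.txt} staged={none}
Final staged set: {none} -> count=0

Answer: 0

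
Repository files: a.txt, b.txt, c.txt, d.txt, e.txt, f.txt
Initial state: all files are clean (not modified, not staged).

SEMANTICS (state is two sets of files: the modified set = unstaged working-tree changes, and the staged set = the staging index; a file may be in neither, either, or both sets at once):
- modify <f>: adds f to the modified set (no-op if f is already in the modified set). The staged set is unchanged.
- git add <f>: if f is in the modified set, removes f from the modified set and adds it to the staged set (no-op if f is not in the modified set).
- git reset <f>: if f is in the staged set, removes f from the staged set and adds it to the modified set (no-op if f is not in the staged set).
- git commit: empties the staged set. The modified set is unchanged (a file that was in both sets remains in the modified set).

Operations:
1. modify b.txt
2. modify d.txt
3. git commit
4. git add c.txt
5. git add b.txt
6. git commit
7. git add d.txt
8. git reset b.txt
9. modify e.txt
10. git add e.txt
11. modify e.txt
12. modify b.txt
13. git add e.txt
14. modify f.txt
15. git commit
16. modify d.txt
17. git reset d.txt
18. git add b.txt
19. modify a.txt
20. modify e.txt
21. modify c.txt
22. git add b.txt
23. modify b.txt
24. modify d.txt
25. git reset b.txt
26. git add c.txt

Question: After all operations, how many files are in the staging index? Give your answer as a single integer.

Answer: 1

Derivation:
After op 1 (modify b.txt): modified={b.txt} staged={none}
After op 2 (modify d.txt): modified={b.txt, d.txt} staged={none}
After op 3 (git commit): modified={b.txt, d.txt} staged={none}
After op 4 (git add c.txt): modified={b.txt, d.txt} staged={none}
After op 5 (git add b.txt): modified={d.txt} staged={b.txt}
After op 6 (git commit): modified={d.txt} staged={none}
After op 7 (git add d.txt): modified={none} staged={d.txt}
After op 8 (git reset b.txt): modified={none} staged={d.txt}
After op 9 (modify e.txt): modified={e.txt} staged={d.txt}
After op 10 (git add e.txt): modified={none} staged={d.txt, e.txt}
After op 11 (modify e.txt): modified={e.txt} staged={d.txt, e.txt}
After op 12 (modify b.txt): modified={b.txt, e.txt} staged={d.txt, e.txt}
After op 13 (git add e.txt): modified={b.txt} staged={d.txt, e.txt}
After op 14 (modify f.txt): modified={b.txt, f.txt} staged={d.txt, e.txt}
After op 15 (git commit): modified={b.txt, f.txt} staged={none}
After op 16 (modify d.txt): modified={b.txt, d.txt, f.txt} staged={none}
After op 17 (git reset d.txt): modified={b.txt, d.txt, f.txt} staged={none}
After op 18 (git add b.txt): modified={d.txt, f.txt} staged={b.txt}
After op 19 (modify a.txt): modified={a.txt, d.txt, f.txt} staged={b.txt}
After op 20 (modify e.txt): modified={a.txt, d.txt, e.txt, f.txt} staged={b.txt}
After op 21 (modify c.txt): modified={a.txt, c.txt, d.txt, e.txt, f.txt} staged={b.txt}
After op 22 (git add b.txt): modified={a.txt, c.txt, d.txt, e.txt, f.txt} staged={b.txt}
After op 23 (modify b.txt): modified={a.txt, b.txt, c.txt, d.txt, e.txt, f.txt} staged={b.txt}
After op 24 (modify d.txt): modified={a.txt, b.txt, c.txt, d.txt, e.txt, f.txt} staged={b.txt}
After op 25 (git reset b.txt): modified={a.txt, b.txt, c.txt, d.txt, e.txt, f.txt} staged={none}
After op 26 (git add c.txt): modified={a.txt, b.txt, d.txt, e.txt, f.txt} staged={c.txt}
Final staged set: {c.txt} -> count=1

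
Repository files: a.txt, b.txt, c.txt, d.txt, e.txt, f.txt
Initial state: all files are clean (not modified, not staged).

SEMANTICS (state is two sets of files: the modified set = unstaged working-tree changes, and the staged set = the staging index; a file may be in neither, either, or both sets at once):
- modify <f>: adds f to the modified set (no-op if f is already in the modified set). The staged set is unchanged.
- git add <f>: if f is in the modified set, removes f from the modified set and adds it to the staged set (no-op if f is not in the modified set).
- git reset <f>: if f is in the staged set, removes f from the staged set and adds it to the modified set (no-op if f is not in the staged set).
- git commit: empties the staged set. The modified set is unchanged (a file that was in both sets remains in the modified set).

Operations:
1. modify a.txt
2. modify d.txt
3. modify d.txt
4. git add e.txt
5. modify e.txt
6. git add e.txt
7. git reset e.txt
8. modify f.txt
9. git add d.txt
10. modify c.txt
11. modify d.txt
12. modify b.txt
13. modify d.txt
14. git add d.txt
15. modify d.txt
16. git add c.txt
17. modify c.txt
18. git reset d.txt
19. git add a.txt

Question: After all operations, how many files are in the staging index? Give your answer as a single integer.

After op 1 (modify a.txt): modified={a.txt} staged={none}
After op 2 (modify d.txt): modified={a.txt, d.txt} staged={none}
After op 3 (modify d.txt): modified={a.txt, d.txt} staged={none}
After op 4 (git add e.txt): modified={a.txt, d.txt} staged={none}
After op 5 (modify e.txt): modified={a.txt, d.txt, e.txt} staged={none}
After op 6 (git add e.txt): modified={a.txt, d.txt} staged={e.txt}
After op 7 (git reset e.txt): modified={a.txt, d.txt, e.txt} staged={none}
After op 8 (modify f.txt): modified={a.txt, d.txt, e.txt, f.txt} staged={none}
After op 9 (git add d.txt): modified={a.txt, e.txt, f.txt} staged={d.txt}
After op 10 (modify c.txt): modified={a.txt, c.txt, e.txt, f.txt} staged={d.txt}
After op 11 (modify d.txt): modified={a.txt, c.txt, d.txt, e.txt, f.txt} staged={d.txt}
After op 12 (modify b.txt): modified={a.txt, b.txt, c.txt, d.txt, e.txt, f.txt} staged={d.txt}
After op 13 (modify d.txt): modified={a.txt, b.txt, c.txt, d.txt, e.txt, f.txt} staged={d.txt}
After op 14 (git add d.txt): modified={a.txt, b.txt, c.txt, e.txt, f.txt} staged={d.txt}
After op 15 (modify d.txt): modified={a.txt, b.txt, c.txt, d.txt, e.txt, f.txt} staged={d.txt}
After op 16 (git add c.txt): modified={a.txt, b.txt, d.txt, e.txt, f.txt} staged={c.txt, d.txt}
After op 17 (modify c.txt): modified={a.txt, b.txt, c.txt, d.txt, e.txt, f.txt} staged={c.txt, d.txt}
After op 18 (git reset d.txt): modified={a.txt, b.txt, c.txt, d.txt, e.txt, f.txt} staged={c.txt}
After op 19 (git add a.txt): modified={b.txt, c.txt, d.txt, e.txt, f.txt} staged={a.txt, c.txt}
Final staged set: {a.txt, c.txt} -> count=2

Answer: 2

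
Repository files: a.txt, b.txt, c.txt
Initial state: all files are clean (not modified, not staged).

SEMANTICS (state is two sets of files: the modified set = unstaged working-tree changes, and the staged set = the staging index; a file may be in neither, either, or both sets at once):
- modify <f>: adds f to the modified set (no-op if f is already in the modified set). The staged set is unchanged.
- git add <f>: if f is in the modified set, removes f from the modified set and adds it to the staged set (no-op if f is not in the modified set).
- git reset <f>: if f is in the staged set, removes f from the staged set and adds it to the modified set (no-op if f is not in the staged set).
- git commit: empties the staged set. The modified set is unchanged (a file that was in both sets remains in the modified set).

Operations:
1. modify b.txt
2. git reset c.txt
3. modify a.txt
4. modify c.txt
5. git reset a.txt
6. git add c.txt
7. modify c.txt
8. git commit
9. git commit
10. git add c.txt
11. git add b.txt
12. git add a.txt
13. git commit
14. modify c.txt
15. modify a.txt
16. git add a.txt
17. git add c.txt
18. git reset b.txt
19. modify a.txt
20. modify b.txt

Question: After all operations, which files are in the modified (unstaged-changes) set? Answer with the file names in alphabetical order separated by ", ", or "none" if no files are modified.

Answer: a.txt, b.txt

Derivation:
After op 1 (modify b.txt): modified={b.txt} staged={none}
After op 2 (git reset c.txt): modified={b.txt} staged={none}
After op 3 (modify a.txt): modified={a.txt, b.txt} staged={none}
After op 4 (modify c.txt): modified={a.txt, b.txt, c.txt} staged={none}
After op 5 (git reset a.txt): modified={a.txt, b.txt, c.txt} staged={none}
After op 6 (git add c.txt): modified={a.txt, b.txt} staged={c.txt}
After op 7 (modify c.txt): modified={a.txt, b.txt, c.txt} staged={c.txt}
After op 8 (git commit): modified={a.txt, b.txt, c.txt} staged={none}
After op 9 (git commit): modified={a.txt, b.txt, c.txt} staged={none}
After op 10 (git add c.txt): modified={a.txt, b.txt} staged={c.txt}
After op 11 (git add b.txt): modified={a.txt} staged={b.txt, c.txt}
After op 12 (git add a.txt): modified={none} staged={a.txt, b.txt, c.txt}
After op 13 (git commit): modified={none} staged={none}
After op 14 (modify c.txt): modified={c.txt} staged={none}
After op 15 (modify a.txt): modified={a.txt, c.txt} staged={none}
After op 16 (git add a.txt): modified={c.txt} staged={a.txt}
After op 17 (git add c.txt): modified={none} staged={a.txt, c.txt}
After op 18 (git reset b.txt): modified={none} staged={a.txt, c.txt}
After op 19 (modify a.txt): modified={a.txt} staged={a.txt, c.txt}
After op 20 (modify b.txt): modified={a.txt, b.txt} staged={a.txt, c.txt}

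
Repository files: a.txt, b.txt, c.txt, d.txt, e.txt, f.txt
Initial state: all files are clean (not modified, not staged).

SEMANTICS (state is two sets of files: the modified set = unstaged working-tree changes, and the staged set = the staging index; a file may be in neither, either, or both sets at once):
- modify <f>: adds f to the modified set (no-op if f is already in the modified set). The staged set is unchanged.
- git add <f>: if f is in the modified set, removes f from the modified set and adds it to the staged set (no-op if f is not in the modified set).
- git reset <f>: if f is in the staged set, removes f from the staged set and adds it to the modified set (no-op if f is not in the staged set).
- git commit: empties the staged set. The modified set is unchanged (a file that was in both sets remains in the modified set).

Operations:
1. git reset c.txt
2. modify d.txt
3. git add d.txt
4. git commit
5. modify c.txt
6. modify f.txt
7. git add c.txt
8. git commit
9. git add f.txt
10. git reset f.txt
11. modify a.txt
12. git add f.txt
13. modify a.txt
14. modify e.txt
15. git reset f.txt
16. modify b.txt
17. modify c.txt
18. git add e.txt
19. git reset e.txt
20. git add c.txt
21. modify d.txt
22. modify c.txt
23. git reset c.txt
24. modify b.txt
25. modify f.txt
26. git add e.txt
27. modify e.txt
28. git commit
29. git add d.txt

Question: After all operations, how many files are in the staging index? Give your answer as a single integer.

After op 1 (git reset c.txt): modified={none} staged={none}
After op 2 (modify d.txt): modified={d.txt} staged={none}
After op 3 (git add d.txt): modified={none} staged={d.txt}
After op 4 (git commit): modified={none} staged={none}
After op 5 (modify c.txt): modified={c.txt} staged={none}
After op 6 (modify f.txt): modified={c.txt, f.txt} staged={none}
After op 7 (git add c.txt): modified={f.txt} staged={c.txt}
After op 8 (git commit): modified={f.txt} staged={none}
After op 9 (git add f.txt): modified={none} staged={f.txt}
After op 10 (git reset f.txt): modified={f.txt} staged={none}
After op 11 (modify a.txt): modified={a.txt, f.txt} staged={none}
After op 12 (git add f.txt): modified={a.txt} staged={f.txt}
After op 13 (modify a.txt): modified={a.txt} staged={f.txt}
After op 14 (modify e.txt): modified={a.txt, e.txt} staged={f.txt}
After op 15 (git reset f.txt): modified={a.txt, e.txt, f.txt} staged={none}
After op 16 (modify b.txt): modified={a.txt, b.txt, e.txt, f.txt} staged={none}
After op 17 (modify c.txt): modified={a.txt, b.txt, c.txt, e.txt, f.txt} staged={none}
After op 18 (git add e.txt): modified={a.txt, b.txt, c.txt, f.txt} staged={e.txt}
After op 19 (git reset e.txt): modified={a.txt, b.txt, c.txt, e.txt, f.txt} staged={none}
After op 20 (git add c.txt): modified={a.txt, b.txt, e.txt, f.txt} staged={c.txt}
After op 21 (modify d.txt): modified={a.txt, b.txt, d.txt, e.txt, f.txt} staged={c.txt}
After op 22 (modify c.txt): modified={a.txt, b.txt, c.txt, d.txt, e.txt, f.txt} staged={c.txt}
After op 23 (git reset c.txt): modified={a.txt, b.txt, c.txt, d.txt, e.txt, f.txt} staged={none}
After op 24 (modify b.txt): modified={a.txt, b.txt, c.txt, d.txt, e.txt, f.txt} staged={none}
After op 25 (modify f.txt): modified={a.txt, b.txt, c.txt, d.txt, e.txt, f.txt} staged={none}
After op 26 (git add e.txt): modified={a.txt, b.txt, c.txt, d.txt, f.txt} staged={e.txt}
After op 27 (modify e.txt): modified={a.txt, b.txt, c.txt, d.txt, e.txt, f.txt} staged={e.txt}
After op 28 (git commit): modified={a.txt, b.txt, c.txt, d.txt, e.txt, f.txt} staged={none}
After op 29 (git add d.txt): modified={a.txt, b.txt, c.txt, e.txt, f.txt} staged={d.txt}
Final staged set: {d.txt} -> count=1

Answer: 1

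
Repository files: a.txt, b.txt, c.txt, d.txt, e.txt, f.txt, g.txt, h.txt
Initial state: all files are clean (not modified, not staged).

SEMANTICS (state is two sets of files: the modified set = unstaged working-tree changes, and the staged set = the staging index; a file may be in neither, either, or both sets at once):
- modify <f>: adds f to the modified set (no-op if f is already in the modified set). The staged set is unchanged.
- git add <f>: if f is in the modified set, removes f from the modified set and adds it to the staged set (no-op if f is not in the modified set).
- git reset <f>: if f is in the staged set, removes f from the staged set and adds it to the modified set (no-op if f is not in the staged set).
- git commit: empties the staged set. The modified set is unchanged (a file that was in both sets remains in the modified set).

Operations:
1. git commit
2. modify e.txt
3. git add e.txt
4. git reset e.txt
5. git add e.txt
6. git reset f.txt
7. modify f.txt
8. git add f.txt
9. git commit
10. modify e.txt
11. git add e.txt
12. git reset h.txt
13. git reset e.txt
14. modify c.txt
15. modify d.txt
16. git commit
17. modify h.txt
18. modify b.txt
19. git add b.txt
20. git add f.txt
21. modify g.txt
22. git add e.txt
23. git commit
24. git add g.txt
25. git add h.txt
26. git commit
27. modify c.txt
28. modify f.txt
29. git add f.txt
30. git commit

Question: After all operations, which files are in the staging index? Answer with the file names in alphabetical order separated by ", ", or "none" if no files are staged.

After op 1 (git commit): modified={none} staged={none}
After op 2 (modify e.txt): modified={e.txt} staged={none}
After op 3 (git add e.txt): modified={none} staged={e.txt}
After op 4 (git reset e.txt): modified={e.txt} staged={none}
After op 5 (git add e.txt): modified={none} staged={e.txt}
After op 6 (git reset f.txt): modified={none} staged={e.txt}
After op 7 (modify f.txt): modified={f.txt} staged={e.txt}
After op 8 (git add f.txt): modified={none} staged={e.txt, f.txt}
After op 9 (git commit): modified={none} staged={none}
After op 10 (modify e.txt): modified={e.txt} staged={none}
After op 11 (git add e.txt): modified={none} staged={e.txt}
After op 12 (git reset h.txt): modified={none} staged={e.txt}
After op 13 (git reset e.txt): modified={e.txt} staged={none}
After op 14 (modify c.txt): modified={c.txt, e.txt} staged={none}
After op 15 (modify d.txt): modified={c.txt, d.txt, e.txt} staged={none}
After op 16 (git commit): modified={c.txt, d.txt, e.txt} staged={none}
After op 17 (modify h.txt): modified={c.txt, d.txt, e.txt, h.txt} staged={none}
After op 18 (modify b.txt): modified={b.txt, c.txt, d.txt, e.txt, h.txt} staged={none}
After op 19 (git add b.txt): modified={c.txt, d.txt, e.txt, h.txt} staged={b.txt}
After op 20 (git add f.txt): modified={c.txt, d.txt, e.txt, h.txt} staged={b.txt}
After op 21 (modify g.txt): modified={c.txt, d.txt, e.txt, g.txt, h.txt} staged={b.txt}
After op 22 (git add e.txt): modified={c.txt, d.txt, g.txt, h.txt} staged={b.txt, e.txt}
After op 23 (git commit): modified={c.txt, d.txt, g.txt, h.txt} staged={none}
After op 24 (git add g.txt): modified={c.txt, d.txt, h.txt} staged={g.txt}
After op 25 (git add h.txt): modified={c.txt, d.txt} staged={g.txt, h.txt}
After op 26 (git commit): modified={c.txt, d.txt} staged={none}
After op 27 (modify c.txt): modified={c.txt, d.txt} staged={none}
After op 28 (modify f.txt): modified={c.txt, d.txt, f.txt} staged={none}
After op 29 (git add f.txt): modified={c.txt, d.txt} staged={f.txt}
After op 30 (git commit): modified={c.txt, d.txt} staged={none}

Answer: none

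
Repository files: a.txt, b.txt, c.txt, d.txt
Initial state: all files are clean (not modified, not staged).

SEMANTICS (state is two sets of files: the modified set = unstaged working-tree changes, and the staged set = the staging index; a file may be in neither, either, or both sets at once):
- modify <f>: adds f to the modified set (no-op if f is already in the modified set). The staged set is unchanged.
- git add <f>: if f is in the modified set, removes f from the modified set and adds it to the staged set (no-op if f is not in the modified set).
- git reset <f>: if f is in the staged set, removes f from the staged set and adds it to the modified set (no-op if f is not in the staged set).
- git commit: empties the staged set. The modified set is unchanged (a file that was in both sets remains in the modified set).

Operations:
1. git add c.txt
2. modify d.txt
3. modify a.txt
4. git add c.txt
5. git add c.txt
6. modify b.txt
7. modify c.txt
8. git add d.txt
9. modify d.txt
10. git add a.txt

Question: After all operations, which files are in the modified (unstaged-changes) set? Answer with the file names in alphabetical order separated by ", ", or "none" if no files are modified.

Answer: b.txt, c.txt, d.txt

Derivation:
After op 1 (git add c.txt): modified={none} staged={none}
After op 2 (modify d.txt): modified={d.txt} staged={none}
After op 3 (modify a.txt): modified={a.txt, d.txt} staged={none}
After op 4 (git add c.txt): modified={a.txt, d.txt} staged={none}
After op 5 (git add c.txt): modified={a.txt, d.txt} staged={none}
After op 6 (modify b.txt): modified={a.txt, b.txt, d.txt} staged={none}
After op 7 (modify c.txt): modified={a.txt, b.txt, c.txt, d.txt} staged={none}
After op 8 (git add d.txt): modified={a.txt, b.txt, c.txt} staged={d.txt}
After op 9 (modify d.txt): modified={a.txt, b.txt, c.txt, d.txt} staged={d.txt}
After op 10 (git add a.txt): modified={b.txt, c.txt, d.txt} staged={a.txt, d.txt}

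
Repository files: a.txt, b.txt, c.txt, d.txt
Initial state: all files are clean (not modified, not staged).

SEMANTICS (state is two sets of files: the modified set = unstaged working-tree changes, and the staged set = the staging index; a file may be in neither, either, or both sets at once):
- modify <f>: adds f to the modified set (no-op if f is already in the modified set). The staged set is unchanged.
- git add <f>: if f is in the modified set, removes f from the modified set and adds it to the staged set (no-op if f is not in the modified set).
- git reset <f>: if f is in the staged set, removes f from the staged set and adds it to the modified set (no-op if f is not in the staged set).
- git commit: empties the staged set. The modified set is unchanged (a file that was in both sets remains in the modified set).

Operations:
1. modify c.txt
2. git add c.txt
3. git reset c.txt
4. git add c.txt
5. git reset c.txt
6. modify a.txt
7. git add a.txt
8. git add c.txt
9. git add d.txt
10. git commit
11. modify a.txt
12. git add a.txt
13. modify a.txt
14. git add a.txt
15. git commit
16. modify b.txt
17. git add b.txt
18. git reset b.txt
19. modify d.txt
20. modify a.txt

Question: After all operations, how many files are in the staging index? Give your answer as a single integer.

After op 1 (modify c.txt): modified={c.txt} staged={none}
After op 2 (git add c.txt): modified={none} staged={c.txt}
After op 3 (git reset c.txt): modified={c.txt} staged={none}
After op 4 (git add c.txt): modified={none} staged={c.txt}
After op 5 (git reset c.txt): modified={c.txt} staged={none}
After op 6 (modify a.txt): modified={a.txt, c.txt} staged={none}
After op 7 (git add a.txt): modified={c.txt} staged={a.txt}
After op 8 (git add c.txt): modified={none} staged={a.txt, c.txt}
After op 9 (git add d.txt): modified={none} staged={a.txt, c.txt}
After op 10 (git commit): modified={none} staged={none}
After op 11 (modify a.txt): modified={a.txt} staged={none}
After op 12 (git add a.txt): modified={none} staged={a.txt}
After op 13 (modify a.txt): modified={a.txt} staged={a.txt}
After op 14 (git add a.txt): modified={none} staged={a.txt}
After op 15 (git commit): modified={none} staged={none}
After op 16 (modify b.txt): modified={b.txt} staged={none}
After op 17 (git add b.txt): modified={none} staged={b.txt}
After op 18 (git reset b.txt): modified={b.txt} staged={none}
After op 19 (modify d.txt): modified={b.txt, d.txt} staged={none}
After op 20 (modify a.txt): modified={a.txt, b.txt, d.txt} staged={none}
Final staged set: {none} -> count=0

Answer: 0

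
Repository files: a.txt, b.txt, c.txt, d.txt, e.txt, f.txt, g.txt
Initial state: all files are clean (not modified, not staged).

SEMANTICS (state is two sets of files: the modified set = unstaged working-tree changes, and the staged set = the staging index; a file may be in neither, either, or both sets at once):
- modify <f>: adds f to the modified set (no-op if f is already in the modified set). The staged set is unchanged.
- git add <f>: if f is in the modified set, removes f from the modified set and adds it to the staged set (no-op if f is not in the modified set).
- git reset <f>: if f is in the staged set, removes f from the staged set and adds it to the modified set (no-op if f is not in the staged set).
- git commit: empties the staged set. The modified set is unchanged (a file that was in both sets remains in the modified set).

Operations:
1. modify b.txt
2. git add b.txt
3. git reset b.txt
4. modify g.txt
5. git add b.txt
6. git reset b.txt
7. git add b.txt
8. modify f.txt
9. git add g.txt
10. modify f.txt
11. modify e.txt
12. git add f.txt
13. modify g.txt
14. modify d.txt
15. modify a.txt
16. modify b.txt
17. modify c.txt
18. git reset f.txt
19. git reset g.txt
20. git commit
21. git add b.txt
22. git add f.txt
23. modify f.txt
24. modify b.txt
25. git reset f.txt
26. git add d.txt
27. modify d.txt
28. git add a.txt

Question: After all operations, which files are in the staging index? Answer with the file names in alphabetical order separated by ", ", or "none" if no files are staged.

Answer: a.txt, b.txt, d.txt

Derivation:
After op 1 (modify b.txt): modified={b.txt} staged={none}
After op 2 (git add b.txt): modified={none} staged={b.txt}
After op 3 (git reset b.txt): modified={b.txt} staged={none}
After op 4 (modify g.txt): modified={b.txt, g.txt} staged={none}
After op 5 (git add b.txt): modified={g.txt} staged={b.txt}
After op 6 (git reset b.txt): modified={b.txt, g.txt} staged={none}
After op 7 (git add b.txt): modified={g.txt} staged={b.txt}
After op 8 (modify f.txt): modified={f.txt, g.txt} staged={b.txt}
After op 9 (git add g.txt): modified={f.txt} staged={b.txt, g.txt}
After op 10 (modify f.txt): modified={f.txt} staged={b.txt, g.txt}
After op 11 (modify e.txt): modified={e.txt, f.txt} staged={b.txt, g.txt}
After op 12 (git add f.txt): modified={e.txt} staged={b.txt, f.txt, g.txt}
After op 13 (modify g.txt): modified={e.txt, g.txt} staged={b.txt, f.txt, g.txt}
After op 14 (modify d.txt): modified={d.txt, e.txt, g.txt} staged={b.txt, f.txt, g.txt}
After op 15 (modify a.txt): modified={a.txt, d.txt, e.txt, g.txt} staged={b.txt, f.txt, g.txt}
After op 16 (modify b.txt): modified={a.txt, b.txt, d.txt, e.txt, g.txt} staged={b.txt, f.txt, g.txt}
After op 17 (modify c.txt): modified={a.txt, b.txt, c.txt, d.txt, e.txt, g.txt} staged={b.txt, f.txt, g.txt}
After op 18 (git reset f.txt): modified={a.txt, b.txt, c.txt, d.txt, e.txt, f.txt, g.txt} staged={b.txt, g.txt}
After op 19 (git reset g.txt): modified={a.txt, b.txt, c.txt, d.txt, e.txt, f.txt, g.txt} staged={b.txt}
After op 20 (git commit): modified={a.txt, b.txt, c.txt, d.txt, e.txt, f.txt, g.txt} staged={none}
After op 21 (git add b.txt): modified={a.txt, c.txt, d.txt, e.txt, f.txt, g.txt} staged={b.txt}
After op 22 (git add f.txt): modified={a.txt, c.txt, d.txt, e.txt, g.txt} staged={b.txt, f.txt}
After op 23 (modify f.txt): modified={a.txt, c.txt, d.txt, e.txt, f.txt, g.txt} staged={b.txt, f.txt}
After op 24 (modify b.txt): modified={a.txt, b.txt, c.txt, d.txt, e.txt, f.txt, g.txt} staged={b.txt, f.txt}
After op 25 (git reset f.txt): modified={a.txt, b.txt, c.txt, d.txt, e.txt, f.txt, g.txt} staged={b.txt}
After op 26 (git add d.txt): modified={a.txt, b.txt, c.txt, e.txt, f.txt, g.txt} staged={b.txt, d.txt}
After op 27 (modify d.txt): modified={a.txt, b.txt, c.txt, d.txt, e.txt, f.txt, g.txt} staged={b.txt, d.txt}
After op 28 (git add a.txt): modified={b.txt, c.txt, d.txt, e.txt, f.txt, g.txt} staged={a.txt, b.txt, d.txt}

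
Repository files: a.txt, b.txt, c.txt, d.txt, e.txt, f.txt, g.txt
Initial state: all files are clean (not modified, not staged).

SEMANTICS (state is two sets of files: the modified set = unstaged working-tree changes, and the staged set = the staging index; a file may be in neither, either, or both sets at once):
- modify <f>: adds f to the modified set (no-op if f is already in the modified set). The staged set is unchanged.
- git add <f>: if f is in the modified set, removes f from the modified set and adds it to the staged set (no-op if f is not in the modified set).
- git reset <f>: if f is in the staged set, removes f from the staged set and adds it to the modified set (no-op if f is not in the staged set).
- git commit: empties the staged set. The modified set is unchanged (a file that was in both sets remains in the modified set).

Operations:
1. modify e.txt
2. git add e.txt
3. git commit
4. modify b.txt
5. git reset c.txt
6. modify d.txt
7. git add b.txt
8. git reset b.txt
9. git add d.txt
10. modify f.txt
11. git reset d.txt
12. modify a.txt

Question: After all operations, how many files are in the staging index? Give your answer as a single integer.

After op 1 (modify e.txt): modified={e.txt} staged={none}
After op 2 (git add e.txt): modified={none} staged={e.txt}
After op 3 (git commit): modified={none} staged={none}
After op 4 (modify b.txt): modified={b.txt} staged={none}
After op 5 (git reset c.txt): modified={b.txt} staged={none}
After op 6 (modify d.txt): modified={b.txt, d.txt} staged={none}
After op 7 (git add b.txt): modified={d.txt} staged={b.txt}
After op 8 (git reset b.txt): modified={b.txt, d.txt} staged={none}
After op 9 (git add d.txt): modified={b.txt} staged={d.txt}
After op 10 (modify f.txt): modified={b.txt, f.txt} staged={d.txt}
After op 11 (git reset d.txt): modified={b.txt, d.txt, f.txt} staged={none}
After op 12 (modify a.txt): modified={a.txt, b.txt, d.txt, f.txt} staged={none}
Final staged set: {none} -> count=0

Answer: 0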